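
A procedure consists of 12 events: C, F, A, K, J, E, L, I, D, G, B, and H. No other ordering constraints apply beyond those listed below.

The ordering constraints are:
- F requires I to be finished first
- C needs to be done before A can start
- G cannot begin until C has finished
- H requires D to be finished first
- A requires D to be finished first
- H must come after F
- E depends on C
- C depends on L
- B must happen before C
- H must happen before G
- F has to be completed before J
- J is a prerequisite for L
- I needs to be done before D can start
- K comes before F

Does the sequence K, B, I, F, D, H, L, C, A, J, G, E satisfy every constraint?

Here J comes after L.
But one of the constraints requires J before L, so this ordering violates it.

No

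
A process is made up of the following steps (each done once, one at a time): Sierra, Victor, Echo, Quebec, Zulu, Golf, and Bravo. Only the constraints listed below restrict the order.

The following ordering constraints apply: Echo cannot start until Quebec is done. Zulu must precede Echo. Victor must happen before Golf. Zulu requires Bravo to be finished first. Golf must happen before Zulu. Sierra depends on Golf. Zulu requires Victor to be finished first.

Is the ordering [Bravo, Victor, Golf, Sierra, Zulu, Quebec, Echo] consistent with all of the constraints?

Yes

Every stated constraint is respected: Bravo sits at position 1, ahead of Zulu at position 5, and each of the other listed pairs likewise has the predecessor earlier in the sequence.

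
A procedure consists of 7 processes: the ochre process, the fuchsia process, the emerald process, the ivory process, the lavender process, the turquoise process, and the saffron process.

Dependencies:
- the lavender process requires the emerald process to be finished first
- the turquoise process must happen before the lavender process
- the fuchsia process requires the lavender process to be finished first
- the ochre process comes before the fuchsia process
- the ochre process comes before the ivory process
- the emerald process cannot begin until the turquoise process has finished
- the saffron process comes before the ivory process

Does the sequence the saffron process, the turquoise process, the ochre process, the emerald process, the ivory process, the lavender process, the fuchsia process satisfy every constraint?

Yes

Going through the constraints one by one, each required predecessor appears earlier in the sequence than its dependent — e.g. the ochre process (position 3) is before the fuchsia process (position 7), as required.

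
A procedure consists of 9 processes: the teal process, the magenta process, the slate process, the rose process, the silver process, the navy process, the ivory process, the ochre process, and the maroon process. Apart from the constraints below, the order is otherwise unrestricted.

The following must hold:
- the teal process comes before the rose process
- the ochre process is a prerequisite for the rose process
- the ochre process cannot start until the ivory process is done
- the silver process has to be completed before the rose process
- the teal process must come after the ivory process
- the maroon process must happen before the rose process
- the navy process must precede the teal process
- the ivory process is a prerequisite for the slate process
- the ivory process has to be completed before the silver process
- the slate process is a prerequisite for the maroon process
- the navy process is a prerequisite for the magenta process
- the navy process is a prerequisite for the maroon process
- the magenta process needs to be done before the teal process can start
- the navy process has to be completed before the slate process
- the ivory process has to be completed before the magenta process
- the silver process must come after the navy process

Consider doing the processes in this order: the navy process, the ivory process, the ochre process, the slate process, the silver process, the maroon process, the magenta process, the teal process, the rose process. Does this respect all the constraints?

Yes

Every stated constraint is respected: the navy process sits at position 1, ahead of the teal process at position 8, and each of the other listed pairs likewise has the predecessor earlier in the sequence.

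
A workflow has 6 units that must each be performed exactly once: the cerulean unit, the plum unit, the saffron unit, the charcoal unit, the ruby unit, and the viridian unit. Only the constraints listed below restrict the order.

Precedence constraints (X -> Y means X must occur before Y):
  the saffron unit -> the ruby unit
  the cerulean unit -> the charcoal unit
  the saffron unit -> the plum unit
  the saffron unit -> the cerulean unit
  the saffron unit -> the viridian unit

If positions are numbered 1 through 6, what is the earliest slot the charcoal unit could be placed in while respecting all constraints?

3

The units that are forced before the charcoal unit, directly or transitively, are the cerulean unit, the saffron unit. That's 2 units.
So at minimum 2 units come before the charcoal unit, putting the charcoal unit no earlier than position 3. That position is achievable by scheduling exactly those predecessors first.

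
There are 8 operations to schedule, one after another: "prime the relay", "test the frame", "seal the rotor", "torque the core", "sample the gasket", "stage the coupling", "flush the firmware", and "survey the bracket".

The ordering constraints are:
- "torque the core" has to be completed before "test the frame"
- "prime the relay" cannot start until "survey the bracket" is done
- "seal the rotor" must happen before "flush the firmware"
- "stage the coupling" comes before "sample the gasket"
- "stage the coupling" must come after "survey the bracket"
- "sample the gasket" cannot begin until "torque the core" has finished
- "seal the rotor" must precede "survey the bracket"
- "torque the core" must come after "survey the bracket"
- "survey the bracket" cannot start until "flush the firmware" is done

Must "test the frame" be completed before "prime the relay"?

Nothing in the constraints links "test the frame" and "prime the relay"; they are unordered relative to each other.
A valid ordering placing "prime the relay" before "test the frame" exists, so the answer is no.

No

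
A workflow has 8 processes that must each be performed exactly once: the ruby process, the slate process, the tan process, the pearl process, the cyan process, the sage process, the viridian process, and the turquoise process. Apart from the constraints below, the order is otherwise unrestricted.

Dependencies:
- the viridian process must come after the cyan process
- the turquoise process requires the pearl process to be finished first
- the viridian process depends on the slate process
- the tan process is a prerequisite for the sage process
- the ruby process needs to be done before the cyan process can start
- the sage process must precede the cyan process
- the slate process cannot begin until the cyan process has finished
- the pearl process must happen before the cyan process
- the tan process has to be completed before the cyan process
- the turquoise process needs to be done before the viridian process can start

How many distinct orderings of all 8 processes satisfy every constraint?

54

The processes with no prerequisites are the ruby process, the tan process, the pearl process; any of them can be placed first.
Enumerating by repeatedly choosing an available process (one whose prerequisites are all placed) gives 54 distinct complete orderings.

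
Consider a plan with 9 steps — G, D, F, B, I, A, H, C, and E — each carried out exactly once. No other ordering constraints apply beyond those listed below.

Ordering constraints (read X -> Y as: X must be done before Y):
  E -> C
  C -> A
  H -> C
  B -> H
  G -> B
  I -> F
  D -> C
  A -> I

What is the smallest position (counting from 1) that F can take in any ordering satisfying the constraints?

The steps that are forced before F, directly or transitively, are G, D, B, I, A, H, C, E. That's 8 steps.
So at minimum 8 steps come before F, putting F no earlier than position 9. That position is achievable by scheduling exactly those predecessors first.

9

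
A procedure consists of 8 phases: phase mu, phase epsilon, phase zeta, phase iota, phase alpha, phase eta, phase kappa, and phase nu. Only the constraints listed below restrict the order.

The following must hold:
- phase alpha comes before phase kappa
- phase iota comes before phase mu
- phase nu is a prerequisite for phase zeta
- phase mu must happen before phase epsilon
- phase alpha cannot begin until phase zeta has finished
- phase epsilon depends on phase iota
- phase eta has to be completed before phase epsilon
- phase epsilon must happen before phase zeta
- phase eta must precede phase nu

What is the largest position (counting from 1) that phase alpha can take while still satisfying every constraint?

7

The only phase forced after phase alpha (directly or by a chain) is phase kappa.
So at least 1 phase follows phase alpha, putting phase alpha no later than position 7. That position is achievable by scheduling everything else first.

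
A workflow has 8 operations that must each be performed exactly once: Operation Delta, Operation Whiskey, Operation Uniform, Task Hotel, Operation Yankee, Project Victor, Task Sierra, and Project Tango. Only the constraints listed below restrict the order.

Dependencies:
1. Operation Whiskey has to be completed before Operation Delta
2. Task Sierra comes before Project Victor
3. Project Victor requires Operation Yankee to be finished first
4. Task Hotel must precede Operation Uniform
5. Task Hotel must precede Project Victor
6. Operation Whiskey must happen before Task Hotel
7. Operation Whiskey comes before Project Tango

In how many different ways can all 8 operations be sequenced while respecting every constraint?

3 operations have no prerequisites (Operation Whiskey, Operation Yankee, Task Sierra), so any of them could come first.
Enumerating by repeatedly choosing an available operation (one whose prerequisites are all placed) gives 1136 distinct complete orderings.

1136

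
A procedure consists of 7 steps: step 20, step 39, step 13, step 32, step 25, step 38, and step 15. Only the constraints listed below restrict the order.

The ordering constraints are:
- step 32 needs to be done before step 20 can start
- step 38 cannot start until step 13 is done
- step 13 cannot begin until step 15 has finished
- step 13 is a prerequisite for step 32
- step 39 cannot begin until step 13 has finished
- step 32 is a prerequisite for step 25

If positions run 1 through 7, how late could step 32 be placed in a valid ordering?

5

Following every chain forward from step 32, the steps that must come later are step 20, step 25 — 2 of them.
So at least 2 steps follow step 32, putting step 32 no later than position 5. That position is achievable by scheduling everything else first.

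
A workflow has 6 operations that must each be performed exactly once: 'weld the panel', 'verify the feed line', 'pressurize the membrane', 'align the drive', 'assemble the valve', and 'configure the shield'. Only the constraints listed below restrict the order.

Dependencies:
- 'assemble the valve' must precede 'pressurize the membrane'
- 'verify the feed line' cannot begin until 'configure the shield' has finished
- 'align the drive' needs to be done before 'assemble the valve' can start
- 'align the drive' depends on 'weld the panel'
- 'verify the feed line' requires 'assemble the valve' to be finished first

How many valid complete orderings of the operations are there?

9

2 operations have no prerequisites ('weld the panel', 'configure the shield'), so any of them could come first.
Systematically extending each partial ordering one operation at a time and counting, there are 9 complete orderings.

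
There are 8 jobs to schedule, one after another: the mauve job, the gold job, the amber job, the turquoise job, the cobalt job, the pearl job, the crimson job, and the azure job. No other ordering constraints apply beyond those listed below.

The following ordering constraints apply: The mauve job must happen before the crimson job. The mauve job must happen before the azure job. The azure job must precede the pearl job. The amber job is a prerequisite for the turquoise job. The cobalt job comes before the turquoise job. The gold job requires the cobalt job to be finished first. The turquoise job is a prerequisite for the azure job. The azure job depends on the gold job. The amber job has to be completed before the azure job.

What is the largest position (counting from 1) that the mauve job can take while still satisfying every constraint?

Following every chain forward from the mauve job, the jobs that must come later are the pearl job, the crimson job, the azure job — 3 of them.
With 3 mandatory successors out of 8 jobs total, the latest slot for the mauve job is 8−3 = 5, and it's reachable by doing all non-successors before the mauve job.

5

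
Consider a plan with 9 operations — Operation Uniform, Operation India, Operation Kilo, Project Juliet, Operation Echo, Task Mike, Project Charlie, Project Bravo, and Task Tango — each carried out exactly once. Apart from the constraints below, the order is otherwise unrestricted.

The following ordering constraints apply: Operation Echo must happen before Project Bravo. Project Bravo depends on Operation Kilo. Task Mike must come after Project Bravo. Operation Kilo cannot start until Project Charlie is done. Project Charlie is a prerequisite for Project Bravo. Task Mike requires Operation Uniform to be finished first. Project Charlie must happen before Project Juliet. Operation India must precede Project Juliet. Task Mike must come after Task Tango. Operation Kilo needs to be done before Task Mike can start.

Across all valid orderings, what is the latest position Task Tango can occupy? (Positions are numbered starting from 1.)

The only operation forced after Task Tango (directly or by a chain) is Task Mike.
With 1 mandatory successor out of 9 operations total, the latest slot for Task Tango is 9−1 = 8, and it's reachable by doing all non-successors before Task Tango.

8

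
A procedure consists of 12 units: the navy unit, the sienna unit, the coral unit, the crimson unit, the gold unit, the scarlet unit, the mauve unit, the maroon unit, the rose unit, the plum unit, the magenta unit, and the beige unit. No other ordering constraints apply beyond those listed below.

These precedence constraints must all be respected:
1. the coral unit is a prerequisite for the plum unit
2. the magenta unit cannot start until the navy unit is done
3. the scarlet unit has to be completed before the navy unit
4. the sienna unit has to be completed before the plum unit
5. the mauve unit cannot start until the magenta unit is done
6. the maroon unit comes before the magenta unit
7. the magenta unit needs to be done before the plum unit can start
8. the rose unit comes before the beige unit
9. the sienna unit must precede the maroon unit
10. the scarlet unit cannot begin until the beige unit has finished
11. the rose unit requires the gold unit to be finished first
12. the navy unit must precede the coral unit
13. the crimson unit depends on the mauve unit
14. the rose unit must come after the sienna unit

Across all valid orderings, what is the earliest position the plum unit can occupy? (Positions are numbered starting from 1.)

10

The units that are forced before the plum unit, directly or transitively, are the navy unit, the sienna unit, the coral unit, the gold unit, the scarlet unit, the maroon unit, the rose unit, the magenta unit, the beige unit. That's 9 units.
So at minimum 9 units come before the plum unit, putting the plum unit no earlier than position 10. That position is achievable by scheduling exactly those predecessors first.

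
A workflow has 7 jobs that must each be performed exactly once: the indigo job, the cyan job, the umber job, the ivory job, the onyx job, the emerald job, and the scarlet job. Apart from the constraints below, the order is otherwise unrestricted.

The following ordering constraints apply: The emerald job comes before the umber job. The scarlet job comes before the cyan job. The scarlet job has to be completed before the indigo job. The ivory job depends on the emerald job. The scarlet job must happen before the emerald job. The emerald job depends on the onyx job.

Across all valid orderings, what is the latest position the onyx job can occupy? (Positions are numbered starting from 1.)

The jobs that are forced after the onyx job, directly or by a chain of constraints, are the umber job, the ivory job, the emerald job. That's 3 jobs.
With 3 mandatory successors out of 7 jobs total, the latest slot for the onyx job is 7−3 = 4, and it's reachable by doing all non-successors before the onyx job.

4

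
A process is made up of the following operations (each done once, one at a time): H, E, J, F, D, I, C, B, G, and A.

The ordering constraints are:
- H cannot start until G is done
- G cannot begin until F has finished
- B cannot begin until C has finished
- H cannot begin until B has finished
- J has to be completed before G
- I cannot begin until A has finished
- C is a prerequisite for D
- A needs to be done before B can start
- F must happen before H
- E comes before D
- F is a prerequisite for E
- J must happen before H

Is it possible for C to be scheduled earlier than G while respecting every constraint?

No chain of constraints runs from G to C, so G is not required to come first.
That means at least one valid schedule has C before G.

Yes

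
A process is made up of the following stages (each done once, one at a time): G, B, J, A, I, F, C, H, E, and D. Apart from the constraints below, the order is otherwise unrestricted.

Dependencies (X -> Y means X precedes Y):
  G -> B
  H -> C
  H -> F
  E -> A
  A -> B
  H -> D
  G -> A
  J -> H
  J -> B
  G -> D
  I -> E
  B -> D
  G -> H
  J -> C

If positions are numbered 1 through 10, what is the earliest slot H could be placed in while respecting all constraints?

The stages that are forced before H, directly or transitively, are G, J. That's 2 stages.
With 2 mandatory predecessors, the earliest H can sit is position 2+1 = 3, and placing just those 2 first achieves it.

3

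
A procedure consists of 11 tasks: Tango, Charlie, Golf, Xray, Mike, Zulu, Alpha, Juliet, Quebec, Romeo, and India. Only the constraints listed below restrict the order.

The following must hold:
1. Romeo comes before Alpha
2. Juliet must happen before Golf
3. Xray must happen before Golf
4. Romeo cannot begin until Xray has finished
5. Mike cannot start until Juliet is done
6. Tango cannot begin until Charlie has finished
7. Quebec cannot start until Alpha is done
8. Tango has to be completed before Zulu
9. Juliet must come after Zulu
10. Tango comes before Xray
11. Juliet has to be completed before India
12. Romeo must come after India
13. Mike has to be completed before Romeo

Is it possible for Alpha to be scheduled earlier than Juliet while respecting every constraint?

No

Following Juliet → India → Romeo → Alpha, Juliet must precede Alpha in every valid ordering.
Hence Alpha can never be scheduled before Juliet.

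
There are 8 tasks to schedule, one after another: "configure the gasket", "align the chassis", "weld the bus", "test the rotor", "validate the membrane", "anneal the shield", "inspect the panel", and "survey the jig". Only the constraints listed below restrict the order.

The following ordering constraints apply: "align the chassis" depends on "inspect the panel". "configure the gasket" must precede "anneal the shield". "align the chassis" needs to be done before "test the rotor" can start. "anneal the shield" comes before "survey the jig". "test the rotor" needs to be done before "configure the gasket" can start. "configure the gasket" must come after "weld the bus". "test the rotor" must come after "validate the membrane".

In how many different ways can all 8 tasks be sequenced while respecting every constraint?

15

3 tasks have no prerequisites ("weld the bus", "validate the membrane", "inspect the panel"), so any of them could come first.
Counting all ways to extend the partial order to a total order gives 15.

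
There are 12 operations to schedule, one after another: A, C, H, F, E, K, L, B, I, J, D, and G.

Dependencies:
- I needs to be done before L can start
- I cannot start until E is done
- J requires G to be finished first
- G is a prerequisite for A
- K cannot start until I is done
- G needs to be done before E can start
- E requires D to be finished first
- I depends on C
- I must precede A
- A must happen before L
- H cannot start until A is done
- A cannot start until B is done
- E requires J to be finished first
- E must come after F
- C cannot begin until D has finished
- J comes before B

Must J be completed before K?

Tracing the constraints gives a chain: J → E → I → K.
That forces J before K in every valid schedule.

Yes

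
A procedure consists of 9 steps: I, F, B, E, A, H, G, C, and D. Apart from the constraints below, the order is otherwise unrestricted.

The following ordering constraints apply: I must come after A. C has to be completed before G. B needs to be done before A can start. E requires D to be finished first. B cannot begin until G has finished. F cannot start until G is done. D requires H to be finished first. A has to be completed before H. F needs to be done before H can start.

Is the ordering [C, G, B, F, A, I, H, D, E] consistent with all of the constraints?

Going through the constraints one by one, each required predecessor appears earlier in the sequence than its dependent — e.g. F (position 4) is before H (position 7), as required.

Yes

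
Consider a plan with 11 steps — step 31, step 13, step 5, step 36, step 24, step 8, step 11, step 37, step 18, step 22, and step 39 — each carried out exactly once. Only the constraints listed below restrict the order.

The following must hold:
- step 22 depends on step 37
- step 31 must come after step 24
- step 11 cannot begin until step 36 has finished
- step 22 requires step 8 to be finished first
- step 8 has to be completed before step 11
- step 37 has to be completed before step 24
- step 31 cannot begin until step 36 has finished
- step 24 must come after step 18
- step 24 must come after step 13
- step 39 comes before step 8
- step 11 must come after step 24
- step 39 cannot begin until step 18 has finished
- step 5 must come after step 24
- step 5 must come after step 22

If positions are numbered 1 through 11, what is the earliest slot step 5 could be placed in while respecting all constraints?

8

Working backwards through the constraints from step 5, its full set of required predecessors is step 13, step 24, step 8, step 37, step 18, step 22, step 39 — 7 of them.
So at minimum 7 steps come before step 5, putting step 5 no earlier than position 8. That position is achievable by scheduling exactly those predecessors first.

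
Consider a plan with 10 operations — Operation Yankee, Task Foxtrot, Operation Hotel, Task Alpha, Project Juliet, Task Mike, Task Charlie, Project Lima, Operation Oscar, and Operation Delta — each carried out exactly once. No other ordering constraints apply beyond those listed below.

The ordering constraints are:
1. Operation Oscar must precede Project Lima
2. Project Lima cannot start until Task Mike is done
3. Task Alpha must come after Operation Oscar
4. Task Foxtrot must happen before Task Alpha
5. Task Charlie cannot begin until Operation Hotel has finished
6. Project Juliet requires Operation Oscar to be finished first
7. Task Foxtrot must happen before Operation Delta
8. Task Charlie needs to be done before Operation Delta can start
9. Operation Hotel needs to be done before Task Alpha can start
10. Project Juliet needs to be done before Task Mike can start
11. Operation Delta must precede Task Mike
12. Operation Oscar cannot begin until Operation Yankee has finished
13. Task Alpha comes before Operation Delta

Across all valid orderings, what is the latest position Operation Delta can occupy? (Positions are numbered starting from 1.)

The operations that are forced after Operation Delta, directly or by a chain of constraints, are Task Mike, Project Lima. That's 2 operations.
With 2 mandatory successors out of 10 operations total, the latest slot for Operation Delta is 10−2 = 8, and it's reachable by doing all non-successors before Operation Delta.

8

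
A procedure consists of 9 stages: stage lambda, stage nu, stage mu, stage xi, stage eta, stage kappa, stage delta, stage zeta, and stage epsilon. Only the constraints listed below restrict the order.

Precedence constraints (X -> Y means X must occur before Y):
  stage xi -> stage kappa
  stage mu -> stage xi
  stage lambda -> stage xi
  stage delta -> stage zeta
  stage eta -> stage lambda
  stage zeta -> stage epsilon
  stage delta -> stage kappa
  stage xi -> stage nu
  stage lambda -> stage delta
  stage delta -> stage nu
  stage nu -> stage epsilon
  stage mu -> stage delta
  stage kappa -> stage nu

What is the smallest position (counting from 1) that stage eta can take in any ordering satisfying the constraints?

No constraint forces any other stage before stage eta, so it can be placed first.

1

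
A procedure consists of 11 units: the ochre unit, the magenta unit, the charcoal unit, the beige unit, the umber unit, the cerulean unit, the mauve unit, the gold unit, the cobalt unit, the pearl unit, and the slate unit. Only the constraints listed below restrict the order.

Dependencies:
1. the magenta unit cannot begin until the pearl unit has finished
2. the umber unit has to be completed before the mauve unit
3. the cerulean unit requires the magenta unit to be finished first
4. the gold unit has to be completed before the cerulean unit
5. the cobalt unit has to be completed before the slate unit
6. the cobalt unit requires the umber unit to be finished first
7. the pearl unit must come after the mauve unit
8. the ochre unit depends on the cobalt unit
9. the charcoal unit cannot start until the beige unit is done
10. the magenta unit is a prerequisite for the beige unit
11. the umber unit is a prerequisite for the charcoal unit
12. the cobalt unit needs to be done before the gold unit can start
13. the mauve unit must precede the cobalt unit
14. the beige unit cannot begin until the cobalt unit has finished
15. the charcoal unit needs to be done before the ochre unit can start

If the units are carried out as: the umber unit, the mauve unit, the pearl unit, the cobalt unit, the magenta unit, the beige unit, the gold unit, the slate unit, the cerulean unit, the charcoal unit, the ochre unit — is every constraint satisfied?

Yes

Going through the constraints one by one, each required predecessor appears earlier in the sequence than its dependent — e.g. the umber unit (position 1) is before the charcoal unit (position 10), as required.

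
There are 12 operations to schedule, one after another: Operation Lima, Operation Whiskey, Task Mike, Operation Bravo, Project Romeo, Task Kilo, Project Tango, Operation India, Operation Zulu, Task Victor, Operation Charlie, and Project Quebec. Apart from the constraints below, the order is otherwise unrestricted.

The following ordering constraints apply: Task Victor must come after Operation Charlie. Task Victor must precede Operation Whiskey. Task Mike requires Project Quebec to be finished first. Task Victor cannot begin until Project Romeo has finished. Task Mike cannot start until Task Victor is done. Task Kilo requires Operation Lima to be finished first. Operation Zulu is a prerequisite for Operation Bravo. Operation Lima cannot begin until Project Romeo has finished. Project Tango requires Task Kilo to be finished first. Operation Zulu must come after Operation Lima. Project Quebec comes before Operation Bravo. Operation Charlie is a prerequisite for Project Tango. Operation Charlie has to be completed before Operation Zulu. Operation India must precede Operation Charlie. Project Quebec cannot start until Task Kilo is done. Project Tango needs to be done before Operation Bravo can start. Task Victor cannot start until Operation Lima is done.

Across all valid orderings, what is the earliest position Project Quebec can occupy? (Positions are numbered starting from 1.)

4

Working backwards through the constraints from Project Quebec, its full set of required predecessors is Operation Lima, Project Romeo, Task Kilo — 3 of them.
So at minimum 3 operations come before Project Quebec, putting Project Quebec no earlier than position 4. That position is achievable by scheduling exactly those predecessors first.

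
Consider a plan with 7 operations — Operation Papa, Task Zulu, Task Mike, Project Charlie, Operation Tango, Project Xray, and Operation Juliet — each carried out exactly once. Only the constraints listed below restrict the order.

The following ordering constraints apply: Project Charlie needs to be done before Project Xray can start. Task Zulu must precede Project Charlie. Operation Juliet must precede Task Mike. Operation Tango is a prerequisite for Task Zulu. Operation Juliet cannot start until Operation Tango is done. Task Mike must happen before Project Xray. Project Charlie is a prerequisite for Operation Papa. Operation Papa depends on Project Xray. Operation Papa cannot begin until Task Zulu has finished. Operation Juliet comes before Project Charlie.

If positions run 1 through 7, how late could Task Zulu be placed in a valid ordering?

4

Following every chain forward from Task Zulu, the operations that must come later are Operation Papa, Project Charlie, Project Xray — 3 of them.
With 3 mandatory successors out of 7 operations total, the latest slot for Task Zulu is 7−3 = 4, and it's reachable by doing all non-successors before Task Zulu.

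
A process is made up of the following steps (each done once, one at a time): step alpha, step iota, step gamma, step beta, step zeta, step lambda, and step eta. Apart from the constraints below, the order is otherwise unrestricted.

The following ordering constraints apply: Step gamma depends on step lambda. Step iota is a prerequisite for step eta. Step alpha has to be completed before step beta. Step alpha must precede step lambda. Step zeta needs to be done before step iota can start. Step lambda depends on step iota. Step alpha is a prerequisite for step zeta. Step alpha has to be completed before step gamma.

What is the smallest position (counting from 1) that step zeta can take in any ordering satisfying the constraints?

Working backwards through the constraints from step zeta, its only required predecessor is step alpha.
With 1 mandatory predecessor, the earliest step zeta can sit is position 1+1 = 2, and placing just that one first achieves it.

2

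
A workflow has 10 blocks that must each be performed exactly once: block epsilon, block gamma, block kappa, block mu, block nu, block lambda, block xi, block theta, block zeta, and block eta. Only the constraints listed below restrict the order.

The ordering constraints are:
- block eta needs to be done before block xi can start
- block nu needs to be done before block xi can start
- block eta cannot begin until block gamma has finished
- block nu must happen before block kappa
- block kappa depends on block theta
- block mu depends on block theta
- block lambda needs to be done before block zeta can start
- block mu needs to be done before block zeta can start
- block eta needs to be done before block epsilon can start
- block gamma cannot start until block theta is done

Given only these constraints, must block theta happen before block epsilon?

There is a constraint chain block theta → block gamma → block eta → block epsilon.
That forces block theta before block epsilon in every valid schedule.

Yes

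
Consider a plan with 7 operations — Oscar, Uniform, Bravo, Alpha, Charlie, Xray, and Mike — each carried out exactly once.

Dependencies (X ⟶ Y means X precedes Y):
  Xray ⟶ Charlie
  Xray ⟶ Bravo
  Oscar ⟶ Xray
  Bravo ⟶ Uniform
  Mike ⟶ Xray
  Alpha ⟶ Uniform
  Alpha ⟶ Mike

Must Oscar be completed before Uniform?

Yes

Following the dependencies: Oscar → Xray → Bravo → Uniform.
That forces Oscar before Uniform in every valid schedule.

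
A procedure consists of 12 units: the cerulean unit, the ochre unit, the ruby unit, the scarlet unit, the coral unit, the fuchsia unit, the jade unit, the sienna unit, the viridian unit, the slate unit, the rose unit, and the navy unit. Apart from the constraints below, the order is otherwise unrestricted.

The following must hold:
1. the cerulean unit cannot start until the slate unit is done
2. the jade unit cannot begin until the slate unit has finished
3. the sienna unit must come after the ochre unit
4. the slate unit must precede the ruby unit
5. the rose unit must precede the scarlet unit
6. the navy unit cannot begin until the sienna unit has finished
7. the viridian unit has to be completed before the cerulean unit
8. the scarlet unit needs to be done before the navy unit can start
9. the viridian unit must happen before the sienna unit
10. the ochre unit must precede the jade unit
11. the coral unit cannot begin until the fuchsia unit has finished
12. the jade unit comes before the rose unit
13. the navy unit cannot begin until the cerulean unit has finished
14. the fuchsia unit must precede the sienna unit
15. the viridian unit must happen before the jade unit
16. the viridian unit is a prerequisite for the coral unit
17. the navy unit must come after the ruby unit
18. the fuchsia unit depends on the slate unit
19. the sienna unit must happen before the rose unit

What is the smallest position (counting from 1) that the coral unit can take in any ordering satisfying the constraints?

Working backwards through the constraints from the coral unit, its full set of required predecessors is the fuchsia unit, the viridian unit, the slate unit — 3 of them.
So at minimum 3 units come before the coral unit, putting the coral unit no earlier than position 4. That position is achievable by scheduling exactly those predecessors first.

4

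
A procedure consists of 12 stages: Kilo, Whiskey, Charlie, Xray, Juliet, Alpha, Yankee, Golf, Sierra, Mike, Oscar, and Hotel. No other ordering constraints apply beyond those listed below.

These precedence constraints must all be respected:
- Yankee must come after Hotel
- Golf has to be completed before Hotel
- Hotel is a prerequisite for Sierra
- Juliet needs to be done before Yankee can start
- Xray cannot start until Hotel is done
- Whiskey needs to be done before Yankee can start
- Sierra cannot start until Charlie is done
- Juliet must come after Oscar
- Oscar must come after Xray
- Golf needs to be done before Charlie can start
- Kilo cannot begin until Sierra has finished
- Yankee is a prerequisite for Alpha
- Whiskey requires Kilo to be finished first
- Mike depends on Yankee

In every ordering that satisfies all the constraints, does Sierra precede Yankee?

Yes

Following the dependencies: Sierra → Kilo → Whiskey → Yankee.
Hence Sierra necessarily comes before Yankee.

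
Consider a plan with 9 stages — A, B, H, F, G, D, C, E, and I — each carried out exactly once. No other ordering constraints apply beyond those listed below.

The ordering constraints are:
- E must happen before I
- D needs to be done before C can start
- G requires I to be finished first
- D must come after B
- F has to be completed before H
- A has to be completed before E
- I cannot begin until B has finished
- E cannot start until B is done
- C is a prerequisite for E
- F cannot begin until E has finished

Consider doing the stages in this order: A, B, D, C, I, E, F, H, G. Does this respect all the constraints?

In the proposed order, I appears before E.
Since E is required before I, the ordering is invalid.

No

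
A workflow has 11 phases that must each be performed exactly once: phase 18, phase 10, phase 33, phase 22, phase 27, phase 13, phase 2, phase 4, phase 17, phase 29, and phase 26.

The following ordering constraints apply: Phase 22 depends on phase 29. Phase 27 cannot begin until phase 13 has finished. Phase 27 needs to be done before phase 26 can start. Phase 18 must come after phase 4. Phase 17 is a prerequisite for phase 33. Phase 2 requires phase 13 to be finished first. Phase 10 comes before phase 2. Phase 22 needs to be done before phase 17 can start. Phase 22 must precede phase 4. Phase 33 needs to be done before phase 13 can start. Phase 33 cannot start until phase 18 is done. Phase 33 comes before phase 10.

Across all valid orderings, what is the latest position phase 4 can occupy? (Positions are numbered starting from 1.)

4

Following every chain forward from phase 4, the phases that must come later are phase 18, phase 10, phase 33, phase 27, phase 13, phase 2, phase 26 — 7 of them.
So at least 7 phases follow phase 4, putting phase 4 no later than position 4. That position is achievable by scheduling everything else first.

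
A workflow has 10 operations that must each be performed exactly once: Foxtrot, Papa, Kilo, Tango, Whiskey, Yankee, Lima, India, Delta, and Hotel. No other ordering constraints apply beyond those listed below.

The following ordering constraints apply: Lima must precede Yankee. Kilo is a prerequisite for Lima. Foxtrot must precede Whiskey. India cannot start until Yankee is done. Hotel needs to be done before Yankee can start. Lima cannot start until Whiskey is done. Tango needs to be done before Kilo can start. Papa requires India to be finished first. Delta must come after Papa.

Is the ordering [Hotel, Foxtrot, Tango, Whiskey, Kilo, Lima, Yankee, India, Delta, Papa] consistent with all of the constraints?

No

In the proposed order, Delta appears before Papa.
Since Papa is required before Delta, the ordering is invalid.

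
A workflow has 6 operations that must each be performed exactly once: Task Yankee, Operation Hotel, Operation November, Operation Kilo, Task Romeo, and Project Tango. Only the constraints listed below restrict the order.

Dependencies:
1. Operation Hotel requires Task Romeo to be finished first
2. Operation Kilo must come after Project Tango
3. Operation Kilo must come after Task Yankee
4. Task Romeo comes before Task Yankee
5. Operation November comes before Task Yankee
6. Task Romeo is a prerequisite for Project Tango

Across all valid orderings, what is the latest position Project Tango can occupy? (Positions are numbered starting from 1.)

The only operation forced after Project Tango (directly or by a chain) is Operation Kilo.
With 1 mandatory successor out of 6 operations total, the latest slot for Project Tango is 6−1 = 5, and it's reachable by doing all non-successors before Project Tango.

5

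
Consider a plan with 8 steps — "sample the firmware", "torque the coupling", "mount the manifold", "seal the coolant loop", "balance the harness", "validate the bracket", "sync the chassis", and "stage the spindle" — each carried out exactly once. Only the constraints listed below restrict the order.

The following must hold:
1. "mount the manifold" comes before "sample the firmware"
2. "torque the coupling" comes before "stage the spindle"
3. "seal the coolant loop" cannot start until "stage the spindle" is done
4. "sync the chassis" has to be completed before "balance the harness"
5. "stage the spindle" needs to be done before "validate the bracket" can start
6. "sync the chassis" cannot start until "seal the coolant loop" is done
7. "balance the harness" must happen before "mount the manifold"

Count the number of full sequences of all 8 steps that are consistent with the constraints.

"torque the coupling" is the only step with nothing required before it, so every ordering starts there.
Counting all ways to extend the partial order to a total order gives 6.

6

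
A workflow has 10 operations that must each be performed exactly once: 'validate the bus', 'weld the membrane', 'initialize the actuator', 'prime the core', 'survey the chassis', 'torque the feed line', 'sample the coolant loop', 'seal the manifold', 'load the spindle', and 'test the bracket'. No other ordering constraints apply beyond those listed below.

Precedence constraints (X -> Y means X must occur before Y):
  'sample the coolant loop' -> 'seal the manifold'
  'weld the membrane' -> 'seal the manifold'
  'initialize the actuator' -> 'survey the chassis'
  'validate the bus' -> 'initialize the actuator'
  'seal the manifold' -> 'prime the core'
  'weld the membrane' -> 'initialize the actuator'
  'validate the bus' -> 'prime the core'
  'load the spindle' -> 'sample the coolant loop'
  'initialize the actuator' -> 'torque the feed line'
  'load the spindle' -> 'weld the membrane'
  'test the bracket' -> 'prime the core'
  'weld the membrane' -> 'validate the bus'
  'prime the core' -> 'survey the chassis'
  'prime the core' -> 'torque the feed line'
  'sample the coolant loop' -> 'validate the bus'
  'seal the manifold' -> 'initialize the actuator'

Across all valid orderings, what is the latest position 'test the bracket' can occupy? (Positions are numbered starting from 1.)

7

Every operation that must follow 'test the bracket' has to come after it. Tracing all chains starting from 'test the bracket', those operations are: 'prime the core', 'survey the chassis', 'torque the feed line' — 3 in total.
So at least 3 operations follow 'test the bracket', putting 'test the bracket' no later than position 7. That position is achievable by scheduling everything else first.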